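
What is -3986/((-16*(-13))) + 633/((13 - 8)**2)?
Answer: 16007/2600 ≈ 6.1565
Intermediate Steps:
-3986/((-16*(-13))) + 633/((13 - 8)**2) = -3986/208 + 633/(5**2) = -3986*1/208 + 633/25 = -1993/104 + 633*(1/25) = -1993/104 + 633/25 = 16007/2600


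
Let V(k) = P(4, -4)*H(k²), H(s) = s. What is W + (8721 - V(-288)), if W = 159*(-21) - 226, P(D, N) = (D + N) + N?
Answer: 336932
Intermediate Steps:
P(D, N) = D + 2*N
W = -3565 (W = -3339 - 226 = -3565)
V(k) = -4*k² (V(k) = (4 + 2*(-4))*k² = (4 - 8)*k² = -4*k²)
W + (8721 - V(-288)) = -3565 + (8721 - (-4)*(-288)²) = -3565 + (8721 - (-4)*82944) = -3565 + (8721 - 1*(-331776)) = -3565 + (8721 + 331776) = -3565 + 340497 = 336932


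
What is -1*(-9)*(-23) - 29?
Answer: -236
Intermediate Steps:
-1*(-9)*(-23) - 29 = 9*(-23) - 29 = -207 - 29 = -236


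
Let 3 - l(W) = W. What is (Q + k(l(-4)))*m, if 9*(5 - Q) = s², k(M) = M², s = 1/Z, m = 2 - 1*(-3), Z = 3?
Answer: 21865/81 ≈ 269.94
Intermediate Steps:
l(W) = 3 - W
m = 5 (m = 2 + 3 = 5)
s = ⅓ (s = 1/3 = ⅓ ≈ 0.33333)
Q = 404/81 (Q = 5 - (⅓)²/9 = 5 - ⅑*⅑ = 5 - 1/81 = 404/81 ≈ 4.9877)
(Q + k(l(-4)))*m = (404/81 + (3 - 1*(-4))²)*5 = (404/81 + (3 + 4)²)*5 = (404/81 + 7²)*5 = (404/81 + 49)*5 = (4373/81)*5 = 21865/81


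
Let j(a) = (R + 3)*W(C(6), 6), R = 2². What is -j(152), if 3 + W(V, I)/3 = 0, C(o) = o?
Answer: 63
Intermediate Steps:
R = 4
W(V, I) = -9 (W(V, I) = -9 + 3*0 = -9 + 0 = -9)
j(a) = -63 (j(a) = (4 + 3)*(-9) = 7*(-9) = -63)
-j(152) = -1*(-63) = 63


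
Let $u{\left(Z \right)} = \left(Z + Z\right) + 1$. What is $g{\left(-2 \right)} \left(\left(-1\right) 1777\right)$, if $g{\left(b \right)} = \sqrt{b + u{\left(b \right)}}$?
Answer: $- 1777 i \sqrt{5} \approx - 3973.5 i$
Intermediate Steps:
$u{\left(Z \right)} = 1 + 2 Z$ ($u{\left(Z \right)} = 2 Z + 1 = 1 + 2 Z$)
$g{\left(b \right)} = \sqrt{1 + 3 b}$ ($g{\left(b \right)} = \sqrt{b + \left(1 + 2 b\right)} = \sqrt{1 + 3 b}$)
$g{\left(-2 \right)} \left(\left(-1\right) 1777\right) = \sqrt{1 + 3 \left(-2\right)} \left(\left(-1\right) 1777\right) = \sqrt{1 - 6} \left(-1777\right) = \sqrt{-5} \left(-1777\right) = i \sqrt{5} \left(-1777\right) = - 1777 i \sqrt{5}$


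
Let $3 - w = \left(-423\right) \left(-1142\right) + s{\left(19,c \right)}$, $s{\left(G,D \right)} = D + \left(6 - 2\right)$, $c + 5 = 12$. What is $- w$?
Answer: $483074$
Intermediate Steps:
$c = 7$ ($c = -5 + 12 = 7$)
$s{\left(G,D \right)} = 4 + D$ ($s{\left(G,D \right)} = D + 4 = 4 + D$)
$w = -483074$ ($w = 3 - \left(\left(-423\right) \left(-1142\right) + \left(4 + 7\right)\right) = 3 - \left(483066 + 11\right) = 3 - 483077 = -483074$)
$- w = \left(-1\right) \left(-483074\right) = 483074$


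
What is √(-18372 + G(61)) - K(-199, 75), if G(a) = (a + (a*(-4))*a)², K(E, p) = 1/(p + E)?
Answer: 1/124 + √219702957 ≈ 14822.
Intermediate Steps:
K(E, p) = 1/(E + p)
G(a) = (a - 4*a²)² (G(a) = (a + (-4*a)*a)² = (a - 4*a²)²)
√(-18372 + G(61)) - K(-199, 75) = √(-18372 + 61²*(-1 + 4*61)²) - 1/(-199 + 75) = √(-18372 + 3721*(-1 + 244)²) - 1/(-124) = √(-18372 + 3721*243²) - 1*(-1/124) = √(-18372 + 3721*59049) + 1/124 = √(-18372 + 219721329) + 1/124 = √219702957 + 1/124 = 1/124 + √219702957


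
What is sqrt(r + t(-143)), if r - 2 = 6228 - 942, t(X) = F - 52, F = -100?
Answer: 4*sqrt(321) ≈ 71.666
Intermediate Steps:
t(X) = -152 (t(X) = -100 - 52 = -152)
r = 5288 (r = 2 + (6228 - 942) = 2 + 5286 = 5288)
sqrt(r + t(-143)) = sqrt(5288 - 152) = sqrt(5136) = 4*sqrt(321)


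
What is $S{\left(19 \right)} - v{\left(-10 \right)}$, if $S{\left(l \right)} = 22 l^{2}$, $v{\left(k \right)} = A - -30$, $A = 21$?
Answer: $7891$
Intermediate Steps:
$v{\left(k \right)} = 51$ ($v{\left(k \right)} = 21 - -30 = 21 + 30 = 51$)
$S{\left(19 \right)} - v{\left(-10 \right)} = 22 \cdot 19^{2} - 51 = 22 \cdot 361 - 51 = 7942 - 51 = 7891$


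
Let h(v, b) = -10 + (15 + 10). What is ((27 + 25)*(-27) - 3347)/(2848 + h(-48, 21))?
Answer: -4751/2863 ≈ -1.6594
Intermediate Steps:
h(v, b) = 15 (h(v, b) = -10 + 25 = 15)
((27 + 25)*(-27) - 3347)/(2848 + h(-48, 21)) = ((27 + 25)*(-27) - 3347)/(2848 + 15) = (52*(-27) - 3347)/2863 = (-1404 - 3347)*(1/2863) = -4751*1/2863 = -4751/2863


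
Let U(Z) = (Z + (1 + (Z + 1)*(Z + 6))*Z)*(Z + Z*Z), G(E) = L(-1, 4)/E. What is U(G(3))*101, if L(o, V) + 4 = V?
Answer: 0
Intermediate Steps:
L(o, V) = -4 + V
G(E) = 0 (G(E) = (-4 + 4)/E = 0/E = 0)
U(Z) = (Z + Z²)*(Z + Z*(1 + (1 + Z)*(6 + Z))) (U(Z) = (Z + (1 + (1 + Z)*(6 + Z))*Z)*(Z + Z²) = (Z + Z*(1 + (1 + Z)*(6 + Z)))*(Z + Z²) = (Z + Z²)*(Z + Z*(1 + (1 + Z)*(6 + Z))))
U(G(3))*101 = (0²*(8 + 0³ + 8*0² + 15*0))*101 = (0*(8 + 0 + 8*0 + 0))*101 = (0*(8 + 0 + 0 + 0))*101 = (0*8)*101 = 0*101 = 0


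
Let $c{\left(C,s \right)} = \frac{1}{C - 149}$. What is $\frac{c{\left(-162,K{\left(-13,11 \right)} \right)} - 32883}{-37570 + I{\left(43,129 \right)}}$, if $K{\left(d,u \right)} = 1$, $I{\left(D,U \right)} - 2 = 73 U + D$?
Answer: $\frac{5113307}{4370794} \approx 1.1699$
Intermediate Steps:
$I{\left(D,U \right)} = 2 + D + 73 U$ ($I{\left(D,U \right)} = 2 + \left(73 U + D\right) = 2 + \left(D + 73 U\right) = 2 + D + 73 U$)
$c{\left(C,s \right)} = \frac{1}{-149 + C}$
$\frac{c{\left(-162,K{\left(-13,11 \right)} \right)} - 32883}{-37570 + I{\left(43,129 \right)}} = \frac{\frac{1}{-149 - 162} - 32883}{-37570 + \left(2 + 43 + 73 \cdot 129\right)} = \frac{\frac{1}{-311} - 32883}{-37570 + \left(2 + 43 + 9417\right)} = \frac{- \frac{1}{311} - 32883}{-37570 + 9462} = - \frac{10226614}{311 \left(-28108\right)} = \left(- \frac{10226614}{311}\right) \left(- \frac{1}{28108}\right) = \frac{5113307}{4370794}$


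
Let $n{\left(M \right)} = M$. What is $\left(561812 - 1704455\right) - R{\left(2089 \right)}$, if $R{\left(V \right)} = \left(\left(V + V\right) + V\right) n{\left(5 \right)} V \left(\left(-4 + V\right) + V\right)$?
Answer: $-273226236453$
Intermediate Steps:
$R{\left(V \right)} = 15 V^{2} \left(-4 + 2 V\right)$ ($R{\left(V \right)} = \left(\left(V + V\right) + V\right) 5 V \left(\left(-4 + V\right) + V\right) = \left(2 V + V\right) 5 V \left(-4 + 2 V\right) = 3 V 5 V \left(-4 + 2 V\right) = 15 V^{2} \left(-4 + 2 V\right)$)
$\left(561812 - 1704455\right) - R{\left(2089 \right)} = \left(561812 - 1704455\right) - 30 \cdot 2089^{2} \left(-2 + 2089\right) = \left(561812 - 1704455\right) - 30 \cdot 4363921 \cdot 2087 = -1142643 - 273225093810 = -273226236453$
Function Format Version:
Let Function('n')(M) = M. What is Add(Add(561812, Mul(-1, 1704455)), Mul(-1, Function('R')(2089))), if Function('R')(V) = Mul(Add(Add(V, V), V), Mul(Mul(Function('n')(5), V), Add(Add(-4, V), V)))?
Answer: -273226236453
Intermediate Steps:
Function('R')(V) = Mul(15, Pow(V, 2), Add(-4, Mul(2, V))) (Function('R')(V) = Mul(Add(Add(V, V), V), Mul(Mul(5, V), Add(Add(-4, V), V))) = Mul(Add(Mul(2, V), V), Mul(Mul(5, V), Add(-4, Mul(2, V)))) = Mul(Mul(3, V), Mul(5, V, Add(-4, Mul(2, V)))) = Mul(15, Pow(V, 2), Add(-4, Mul(2, V))))
Add(Add(561812, Mul(-1, 1704455)), Mul(-1, Function('R')(2089))) = Add(Add(561812, Mul(-1, 1704455)), Mul(-1, Mul(30, Pow(2089, 2), Add(-2, 2089)))) = Add(Add(561812, -1704455), Mul(-1, Mul(30, 4363921, 2087))) = Add(-1142643, Mul(-1, 273225093810)) = Add(-1142643, -273225093810) = -273226236453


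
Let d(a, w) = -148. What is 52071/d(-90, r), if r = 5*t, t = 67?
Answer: -52071/148 ≈ -351.83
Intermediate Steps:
r = 335 (r = 5*67 = 335)
52071/d(-90, r) = 52071/(-148) = 52071*(-1/148) = -52071/148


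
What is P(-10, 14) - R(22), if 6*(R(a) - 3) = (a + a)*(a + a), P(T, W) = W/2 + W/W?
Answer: -953/3 ≈ -317.67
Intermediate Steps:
P(T, W) = 1 + W/2 (P(T, W) = W*(½) + 1 = W/2 + 1 = 1 + W/2)
R(a) = 3 + 2*a²/3 (R(a) = 3 + ((a + a)*(a + a))/6 = 3 + ((2*a)*(2*a))/6 = 3 + (4*a²)/6 = 3 + 2*a²/3)
P(-10, 14) - R(22) = (1 + (½)*14) - (3 + (⅔)*22²) = (1 + 7) - (3 + (⅔)*484) = 8 - (3 + 968/3) = 8 - 1*977/3 = 8 - 977/3 = -953/3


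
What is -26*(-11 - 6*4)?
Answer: 910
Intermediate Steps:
-26*(-11 - 6*4) = -26*(-11 - 24) = -26*(-35) = 910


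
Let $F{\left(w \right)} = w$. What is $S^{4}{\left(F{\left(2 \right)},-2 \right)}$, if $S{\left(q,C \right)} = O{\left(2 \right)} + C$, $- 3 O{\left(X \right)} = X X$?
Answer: $\frac{10000}{81} \approx 123.46$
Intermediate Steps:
$O{\left(X \right)} = - \frac{X^{2}}{3}$ ($O{\left(X \right)} = - \frac{X X}{3} = - \frac{X^{2}}{3}$)
$S{\left(q,C \right)} = - \frac{4}{3} + C$ ($S{\left(q,C \right)} = - \frac{2^{2}}{3} + C = \left(- \frac{1}{3}\right) 4 + C = - \frac{4}{3} + C$)
$S^{4}{\left(F{\left(2 \right)},-2 \right)} = \left(- \frac{4}{3} - 2\right)^{4} = \left(- \frac{10}{3}\right)^{4} = \frac{10000}{81}$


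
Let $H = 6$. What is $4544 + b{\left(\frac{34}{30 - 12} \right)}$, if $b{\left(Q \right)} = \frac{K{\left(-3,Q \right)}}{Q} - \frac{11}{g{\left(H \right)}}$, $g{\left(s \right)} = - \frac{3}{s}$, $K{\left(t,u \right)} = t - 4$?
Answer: $\frac{77559}{17} \approx 4562.3$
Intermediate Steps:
$K{\left(t,u \right)} = -4 + t$
$b{\left(Q \right)} = 22 - \frac{7}{Q}$ ($b{\left(Q \right)} = \frac{-4 - 3}{Q} - \frac{11}{\left(-3\right) \frac{1}{6}} = - \frac{7}{Q} - \frac{11}{\left(-3\right) \frac{1}{6}} = - \frac{7}{Q} - \frac{11}{- \frac{1}{2}} = - \frac{7}{Q} - -22 = - \frac{7}{Q} + 22 = 22 - \frac{7}{Q}$)
$4544 + b{\left(\frac{34}{30 - 12} \right)} = 4544 + \left(22 - \frac{7}{34 \frac{1}{30 - 12}}\right) = 4544 + \left(22 - \frac{7}{34 \cdot \frac{1}{18}}\right) = 4544 + \left(22 - \frac{7}{\frac{17}{9}}\right) = 4544 + \left(22 - \frac{63}{17}\right) = 4544 + \frac{311}{17} = \frac{77559}{17}$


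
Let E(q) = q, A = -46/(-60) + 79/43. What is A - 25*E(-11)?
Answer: 358109/1290 ≈ 277.60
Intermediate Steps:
A = 3359/1290 (A = -46*(-1/60) + 79*(1/43) = 23/30 + 79/43 = 3359/1290 ≈ 2.6039)
A - 25*E(-11) = 3359/1290 - 25*(-11) = 3359/1290 + 275 = 358109/1290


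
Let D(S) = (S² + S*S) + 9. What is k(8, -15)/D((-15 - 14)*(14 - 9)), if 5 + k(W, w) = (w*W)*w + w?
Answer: 1780/42059 ≈ 0.042322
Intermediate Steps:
k(W, w) = -5 + w + W*w² (k(W, w) = -5 + ((w*W)*w + w) = -5 + ((W*w)*w + w) = -5 + (W*w² + w) = -5 + (w + W*w²) = -5 + w + W*w²)
D(S) = 9 + 2*S² (D(S) = (S² + S²) + 9 = 2*S² + 9 = 9 + 2*S²)
k(8, -15)/D((-15 - 14)*(14 - 9)) = (-5 - 15 + 8*(-15)²)/(9 + 2*((-15 - 14)*(14 - 9))²) = (-5 - 15 + 8*225)/(9 + 2*(-29*5)²) = (-5 - 15 + 1800)/(9 + 2*(-145)²) = 1780/(9 + 2*21025) = 1780/(9 + 42050) = 1780/42059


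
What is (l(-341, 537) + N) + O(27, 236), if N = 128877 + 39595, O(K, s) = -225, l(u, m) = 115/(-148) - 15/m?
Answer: 4457178199/26492 ≈ 1.6825e+5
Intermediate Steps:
l(u, m) = -115/148 - 15/m (l(u, m) = 115*(-1/148) - 15/m = -115/148 - 15/m)
N = 168472
(l(-341, 537) + N) + O(27, 236) = ((-115/148 - 15/537) + 168472) - 225 = ((-115/148 - 15*1/537) + 168472) - 225 = ((-115/148 - 5/179) + 168472) - 225 = (-21325/26492 + 168472) - 225 = 4463138899/26492 - 225 = 4457178199/26492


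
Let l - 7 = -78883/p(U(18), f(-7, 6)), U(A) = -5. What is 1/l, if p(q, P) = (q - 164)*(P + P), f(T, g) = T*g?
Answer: 2028/2927 ≈ 0.69286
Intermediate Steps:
p(q, P) = 2*P*(-164 + q) (p(q, P) = (-164 + q)*(2*P) = 2*P*(-164 + q))
l = 2927/2028 (l = 7 - 78883*(-1/(84*(-164 - 5))) = 7 - 78883/(2*(-42)*(-169)) = 7 - 78883/14196 = 7 - 78883*1/14196 = 7 - 11269/2028 = 2927/2028 ≈ 1.4433)
1/l = 1/(2927/2028) = 2028/2927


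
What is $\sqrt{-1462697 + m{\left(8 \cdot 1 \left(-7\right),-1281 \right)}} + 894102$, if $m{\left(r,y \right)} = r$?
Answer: $894102 + i \sqrt{1462753} \approx 8.941 \cdot 10^{5} + 1209.4 i$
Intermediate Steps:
$\sqrt{-1462697 + m{\left(8 \cdot 1 \left(-7\right),-1281 \right)}} + 894102 = \sqrt{-1462697 + 8 \cdot 1 \left(-7\right)} + 894102 = \sqrt{-1462697 + 8 \left(-7\right)} + 894102 = \sqrt{-1462697 - 56} + 894102 = \sqrt{-1462753} + 894102 = i \sqrt{1462753} + 894102 = 894102 + i \sqrt{1462753}$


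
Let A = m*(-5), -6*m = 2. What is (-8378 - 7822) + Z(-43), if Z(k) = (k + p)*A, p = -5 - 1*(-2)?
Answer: -48830/3 ≈ -16277.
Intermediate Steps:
m = -⅓ (m = -⅙*2 = -⅓ ≈ -0.33333)
A = 5/3 (A = -⅓*(-5) = 5/3 ≈ 1.6667)
p = -3 (p = -5 + 2 = -3)
Z(k) = -5 + 5*k/3 (Z(k) = (k - 3)*(5/3) = (-3 + k)*(5/3) = -5 + 5*k/3)
(-8378 - 7822) + Z(-43) = (-8378 - 7822) + (-5 + (5/3)*(-43)) = -16200 + (-5 - 215/3) = -16200 - 230/3 = -48830/3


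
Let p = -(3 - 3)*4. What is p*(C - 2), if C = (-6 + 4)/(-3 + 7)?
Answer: 0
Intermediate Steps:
C = -1/2 (C = -2/4 = -2*1/4 = -1/2 ≈ -0.50000)
p = 0 (p = -0*4 = -1*0 = 0)
p*(C - 2) = 0*(-1/2 - 2) = 0*(-5/2) = 0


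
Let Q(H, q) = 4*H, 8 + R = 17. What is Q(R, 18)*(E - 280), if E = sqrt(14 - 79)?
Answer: -10080 + 36*I*sqrt(65) ≈ -10080.0 + 290.24*I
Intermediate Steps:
R = 9 (R = -8 + 17 = 9)
E = I*sqrt(65) (E = sqrt(-65) = I*sqrt(65) ≈ 8.0623*I)
Q(R, 18)*(E - 280) = (4*9)*(I*sqrt(65) - 280) = 36*(-280 + I*sqrt(65)) = -10080 + 36*I*sqrt(65)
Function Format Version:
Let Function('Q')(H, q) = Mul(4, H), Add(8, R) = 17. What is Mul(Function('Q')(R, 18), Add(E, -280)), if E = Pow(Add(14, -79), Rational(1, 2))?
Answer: Add(-10080, Mul(36, I, Pow(65, Rational(1, 2)))) ≈ Add(-10080., Mul(290.24, I))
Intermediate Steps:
R = 9 (R = Add(-8, 17) = 9)
E = Mul(I, Pow(65, Rational(1, 2))) (E = Pow(-65, Rational(1, 2)) = Mul(I, Pow(65, Rational(1, 2))) ≈ Mul(8.0623, I))
Mul(Function('Q')(R, 18), Add(E, -280)) = Mul(Mul(4, 9), Add(Mul(I, Pow(65, Rational(1, 2))), -280)) = Mul(36, Add(-280, Mul(I, Pow(65, Rational(1, 2))))) = Add(-10080, Mul(36, I, Pow(65, Rational(1, 2))))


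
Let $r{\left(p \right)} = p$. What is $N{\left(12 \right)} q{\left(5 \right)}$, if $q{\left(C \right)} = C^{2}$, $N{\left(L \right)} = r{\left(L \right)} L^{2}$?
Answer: $43200$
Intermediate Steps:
$N{\left(L \right)} = L^{3}$ ($N{\left(L \right)} = L L^{2} = L^{3}$)
$N{\left(12 \right)} q{\left(5 \right)} = 12^{3} \cdot 5^{2} = 1728 \cdot 25 = 43200$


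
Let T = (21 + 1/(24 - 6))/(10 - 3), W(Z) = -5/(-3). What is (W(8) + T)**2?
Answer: 346921/15876 ≈ 21.852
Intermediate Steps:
W(Z) = 5/3 (W(Z) = -5*(-1/3) = 5/3)
T = 379/126 (T = (21 + 1/18)/7 = (21 + 1/18)*(1/7) = (379/18)*(1/7) = 379/126 ≈ 3.0079)
(W(8) + T)**2 = (5/3 + 379/126)**2 = (589/126)**2 = 346921/15876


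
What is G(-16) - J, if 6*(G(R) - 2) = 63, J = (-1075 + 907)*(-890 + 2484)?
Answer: 535609/2 ≈ 2.6780e+5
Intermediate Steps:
J = -267792 (J = -168*1594 = -267792)
G(R) = 25/2 (G(R) = 2 + (⅙)*63 = 2 + 21/2 = 25/2)
G(-16) - J = 25/2 - 1*(-267792) = 25/2 + 267792 = 535609/2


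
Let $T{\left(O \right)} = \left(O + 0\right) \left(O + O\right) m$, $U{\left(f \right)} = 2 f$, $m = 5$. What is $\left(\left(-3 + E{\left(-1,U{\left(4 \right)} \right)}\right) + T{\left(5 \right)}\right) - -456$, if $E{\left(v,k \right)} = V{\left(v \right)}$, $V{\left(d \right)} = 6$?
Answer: $709$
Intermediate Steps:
$T{\left(O \right)} = 10 O^{2}$ ($T{\left(O \right)} = \left(O + 0\right) \left(O + O\right) 5 = O 2 O 5 = 2 O^{2} \cdot 5 = 10 O^{2}$)
$E{\left(v,k \right)} = 6$
$\left(\left(-3 + E{\left(-1,U{\left(4 \right)} \right)}\right) + T{\left(5 \right)}\right) - -456 = \left(\left(-3 + 6\right) + 10 \cdot 5^{2}\right) - -456 = \left(3 + 10 \cdot 25\right) + 456 = \left(3 + 250\right) + 456 = 253 + 456 = 709$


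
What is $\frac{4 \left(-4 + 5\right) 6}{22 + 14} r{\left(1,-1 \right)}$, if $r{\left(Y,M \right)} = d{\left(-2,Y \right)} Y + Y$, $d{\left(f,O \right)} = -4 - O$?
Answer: $- \frac{8}{3} \approx -2.6667$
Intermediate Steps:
$r{\left(Y,M \right)} = Y + Y \left(-4 - Y\right)$ ($r{\left(Y,M \right)} = \left(-4 - Y\right) Y + Y = Y \left(-4 - Y\right) + Y = Y + Y \left(-4 - Y\right)$)
$\frac{4 \left(-4 + 5\right) 6}{22 + 14} r{\left(1,-1 \right)} = \frac{4 \left(-4 + 5\right) 6}{22 + 14} \left(\left(-1\right) 1 \left(3 + 1\right)\right) = \frac{4 \cdot 1 \cdot 6}{36} \left(\left(-1\right) 1 \cdot 4\right) = 4 \cdot 6 \cdot \frac{1}{36} \left(-4\right) = 24 \cdot \frac{1}{36} \left(-4\right) = \frac{2}{3} \left(-4\right) = - \frac{8}{3}$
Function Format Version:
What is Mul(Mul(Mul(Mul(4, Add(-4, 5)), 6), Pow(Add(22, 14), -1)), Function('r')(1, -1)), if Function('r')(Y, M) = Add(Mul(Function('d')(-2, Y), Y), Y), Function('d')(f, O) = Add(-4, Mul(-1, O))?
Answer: Rational(-8, 3) ≈ -2.6667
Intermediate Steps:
Function('r')(Y, M) = Add(Y, Mul(Y, Add(-4, Mul(-1, Y)))) (Function('r')(Y, M) = Add(Mul(Add(-4, Mul(-1, Y)), Y), Y) = Add(Mul(Y, Add(-4, Mul(-1, Y))), Y) = Add(Y, Mul(Y, Add(-4, Mul(-1, Y)))))
Mul(Mul(Mul(Mul(4, Add(-4, 5)), 6), Pow(Add(22, 14), -1)), Function('r')(1, -1)) = Mul(Mul(Mul(Mul(4, Add(-4, 5)), 6), Pow(Add(22, 14), -1)), Mul(-1, 1, Add(3, 1))) = Mul(Mul(Mul(Mul(4, 1), 6), Pow(36, -1)), Mul(-1, 1, 4)) = Mul(Mul(Mul(4, 6), Rational(1, 36)), -4) = Mul(Mul(24, Rational(1, 36)), -4) = Mul(Rational(2, 3), -4) = Rational(-8, 3)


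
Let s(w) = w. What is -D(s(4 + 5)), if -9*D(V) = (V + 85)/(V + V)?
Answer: 47/81 ≈ 0.58025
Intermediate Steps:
D(V) = -(85 + V)/(18*V) (D(V) = -(V + 85)/(9*(V + V)) = -(85 + V)/(9*(2*V)) = -(85 + V)*1/(2*V)/9 = -(85 + V)/(18*V))
-D(s(4 + 5)) = -(-85 - (4 + 5))/(18*(4 + 5)) = -(-85 - 1*9)/(18*9) = -(-85 - 9)/(18*9) = -(-94)/(18*9) = -1*(-47/81) = 47/81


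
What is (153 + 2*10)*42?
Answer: 7266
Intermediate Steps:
(153 + 2*10)*42 = (153 + 20)*42 = 173*42 = 7266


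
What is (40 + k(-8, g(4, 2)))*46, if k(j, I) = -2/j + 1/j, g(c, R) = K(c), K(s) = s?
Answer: 7383/4 ≈ 1845.8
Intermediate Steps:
g(c, R) = c
k(j, I) = -1/j (k(j, I) = -2/j + 1/j = -1/j)
(40 + k(-8, g(4, 2)))*46 = (40 - 1/(-8))*46 = (40 - 1*(-1/8))*46 = (40 + 1/8)*46 = (321/8)*46 = 7383/4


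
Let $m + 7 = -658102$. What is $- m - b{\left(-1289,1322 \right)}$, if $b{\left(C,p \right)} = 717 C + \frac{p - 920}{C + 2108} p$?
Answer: $\frac{431796758}{273} \approx 1.5817 \cdot 10^{6}$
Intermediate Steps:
$m = -658109$ ($m = -7 - 658102 = -658109$)
$b{\left(C,p \right)} = 717 C + \frac{p \left(-920 + p\right)}{2108 + C}$ ($b{\left(C,p \right)} = 717 C + \frac{-920 + p}{2108 + C} p = 717 C + \frac{p \left(-920 + p\right)}{2108 + C}$)
$- m - b{\left(-1289,1322 \right)} = \left(-1\right) \left(-658109\right) - \frac{1322^{2} - 1216240 + 717 \left(-1289\right)^{2} + 1511436 \left(-1289\right)}{2108 - 1289} = 658109 - \frac{1747684 - 1216240 + 717 \cdot 1661521 - 1948241004}{819} = 658109 - \frac{1747684 - 1216240 + 1191310557 - 1948241004}{819} = 658109 - \frac{1}{819} \left(-756399003\right) = 658109 - - \frac{252133001}{273} = 658109 + \frac{252133001}{273} = \frac{431796758}{273}$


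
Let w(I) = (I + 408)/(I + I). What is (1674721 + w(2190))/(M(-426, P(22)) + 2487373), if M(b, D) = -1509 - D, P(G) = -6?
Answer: 1222546763/1814685100 ≈ 0.67370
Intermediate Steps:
w(I) = (408 + I)/(2*I) (w(I) = (408 + I)/((2*I)) = (408 + I)*(1/(2*I)) = (408 + I)/(2*I))
(1674721 + w(2190))/(M(-426, P(22)) + 2487373) = (1674721 + (1/2)*(408 + 2190)/2190)/((-1509 - 1*(-6)) + 2487373) = (1674721 + (1/2)*(1/2190)*2598)/((-1509 + 6) + 2487373) = (1674721 + 433/730)/(-1503 + 2487373) = (1222546763/730)/2485870 = (1222546763/730)*(1/2485870) = 1222546763/1814685100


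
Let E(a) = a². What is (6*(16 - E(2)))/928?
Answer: 9/116 ≈ 0.077586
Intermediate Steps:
(6*(16 - E(2)))/928 = (6*(16 - 1*2²))/928 = (6*(16 - 1*4))*(1/928) = (6*(16 - 4))*(1/928) = (6*12)*(1/928) = 72*(1/928) = 9/116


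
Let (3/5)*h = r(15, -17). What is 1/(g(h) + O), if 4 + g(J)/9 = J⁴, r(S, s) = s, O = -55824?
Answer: 9/51697885 ≈ 1.7409e-7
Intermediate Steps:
h = -85/3 (h = (5/3)*(-17) = -85/3 ≈ -28.333)
g(J) = -36 + 9*J⁴
1/(g(h) + O) = 1/((-36 + 9*(-85/3)⁴) - 55824) = 1/((-36 + 9*(52200625/81)) - 55824) = 1/((-36 + 52200625/9) - 55824) = 1/(52200301/9 - 55824) = 1/(51697885/9) = 9/51697885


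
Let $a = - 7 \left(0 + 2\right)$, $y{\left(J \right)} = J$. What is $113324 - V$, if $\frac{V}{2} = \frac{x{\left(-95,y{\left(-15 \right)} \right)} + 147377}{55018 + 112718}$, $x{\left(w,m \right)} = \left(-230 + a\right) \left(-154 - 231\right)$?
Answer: $\frac{3168005305}{27956} \approx 1.1332 \cdot 10^{5}$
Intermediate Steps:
$a = -14$ ($a = \left(-7\right) 2 = -14$)
$x{\left(w,m \right)} = 93940$ ($x{\left(w,m \right)} = \left(-230 - 14\right) \left(-154 - 231\right) = \left(-244\right) \left(-385\right) = 93940$)
$V = \frac{80439}{27956}$ ($V = 2 \frac{93940 + 147377}{55018 + 112718} = 2 \cdot \frac{241317}{167736} = 2 \cdot 241317 \cdot \frac{1}{167736} = 2 \cdot \frac{80439}{55912} = \frac{80439}{27956} \approx 2.8773$)
$113324 - V = 113324 - \frac{80439}{27956} = \frac{3168005305}{27956}$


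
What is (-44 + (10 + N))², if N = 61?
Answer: 729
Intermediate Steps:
(-44 + (10 + N))² = (-44 + (10 + 61))² = (-44 + 71)² = 27² = 729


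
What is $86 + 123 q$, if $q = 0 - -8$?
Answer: $1070$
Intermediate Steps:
$q = 8$ ($q = 0 + 8 = 8$)
$86 + 123 q = 86 + 123 \cdot 8 = 86 + 984 = 1070$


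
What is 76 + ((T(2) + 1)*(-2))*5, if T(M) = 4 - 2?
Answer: 46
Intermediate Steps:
T(M) = 2
76 + ((T(2) + 1)*(-2))*5 = 76 + ((2 + 1)*(-2))*5 = 76 + (3*(-2))*5 = 76 - 6*5 = 76 - 30 = 46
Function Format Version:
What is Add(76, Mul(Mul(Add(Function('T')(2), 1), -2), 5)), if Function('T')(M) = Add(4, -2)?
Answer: 46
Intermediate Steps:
Function('T')(M) = 2
Add(76, Mul(Mul(Add(Function('T')(2), 1), -2), 5)) = Add(76, Mul(Mul(Add(2, 1), -2), 5)) = Add(76, Mul(Mul(3, -2), 5)) = Add(76, Mul(-6, 5)) = Add(76, -30) = 46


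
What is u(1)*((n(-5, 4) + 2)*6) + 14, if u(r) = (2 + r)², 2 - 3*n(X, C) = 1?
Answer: 140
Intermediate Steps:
n(X, C) = ⅓ (n(X, C) = ⅔ - ⅓*1 = ⅔ - ⅓ = ⅓)
u(1)*((n(-5, 4) + 2)*6) + 14 = (2 + 1)²*((⅓ + 2)*6) + 14 = 3²*((7/3)*6) + 14 = 9*14 + 14 = 126 + 14 = 140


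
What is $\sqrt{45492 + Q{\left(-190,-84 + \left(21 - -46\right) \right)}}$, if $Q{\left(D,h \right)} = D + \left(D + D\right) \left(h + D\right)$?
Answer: $\sqrt{123962} \approx 352.08$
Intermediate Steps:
$Q{\left(D,h \right)} = D + 2 D \left(D + h\right)$
$\sqrt{45492 + Q{\left(-190,-84 + \left(21 - -46\right) \right)}} = \sqrt{45492 - 190 \left(1 + 2 \left(-190\right) + 2 \left(-84 + \left(21 - -46\right)\right)\right)} = \sqrt{45492 - 190 \left(1 - 380 + 2 \left(-84 + \left(21 + 46\right)\right)\right)} = \sqrt{45492 - 190 \left(1 - 380 + 2 \left(-84 + 67\right)\right)} = \sqrt{45492 - 190 \left(1 - 380 + 2 \left(-17\right)\right)} = \sqrt{45492 - 190 \left(1 - 380 - 34\right)} = \sqrt{45492 - -78470} = \sqrt{45492 + 78470} = \sqrt{123962}$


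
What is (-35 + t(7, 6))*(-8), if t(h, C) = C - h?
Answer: 288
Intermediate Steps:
(-35 + t(7, 6))*(-8) = (-35 + (6 - 1*7))*(-8) = (-35 + (6 - 7))*(-8) = (-35 - 1)*(-8) = -36*(-8) = 288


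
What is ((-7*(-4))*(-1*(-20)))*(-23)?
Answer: -12880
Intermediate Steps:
((-7*(-4))*(-1*(-20)))*(-23) = (28*20)*(-23) = 560*(-23) = -12880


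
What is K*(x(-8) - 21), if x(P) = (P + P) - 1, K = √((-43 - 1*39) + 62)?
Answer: -76*I*√5 ≈ -169.94*I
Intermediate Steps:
K = 2*I*√5 (K = √((-43 - 39) + 62) = √(-82 + 62) = √(-20) = 2*I*√5 ≈ 4.4721*I)
x(P) = -1 + 2*P (x(P) = 2*P - 1 = -1 + 2*P)
K*(x(-8) - 21) = (2*I*√5)*((-1 + 2*(-8)) - 21) = (2*I*√5)*((-1 - 16) - 21) = (2*I*√5)*(-17 - 21) = (2*I*√5)*(-38) = -76*I*√5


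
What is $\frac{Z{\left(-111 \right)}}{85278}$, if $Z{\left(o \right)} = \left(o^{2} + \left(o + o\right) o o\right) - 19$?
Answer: $- \frac{1361480}{42639} \approx -31.93$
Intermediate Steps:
$Z{\left(o \right)} = -19 + o^{2} + 2 o^{3}$ ($Z{\left(o \right)} = \left(o^{2} + 2 o o o\right) - 19 = \left(o^{2} + 2 o^{2} o\right) - 19 = \left(o^{2} + 2 o^{3}\right) - 19 = -19 + o^{2} + 2 o^{3}$)
$\frac{Z{\left(-111 \right)}}{85278} = \frac{-19 + \left(-111\right)^{2} + 2 \left(-111\right)^{3}}{85278} = \left(-19 + 12321 + 2 \left(-1367631\right)\right) \frac{1}{85278} = \left(-19 + 12321 - 2735262\right) \frac{1}{85278} = \left(-2722960\right) \frac{1}{85278} = - \frac{1361480}{42639}$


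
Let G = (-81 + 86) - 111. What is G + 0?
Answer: -106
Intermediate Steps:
G = -106 (G = 5 - 111 = -106)
G + 0 = -106 + 0 = -106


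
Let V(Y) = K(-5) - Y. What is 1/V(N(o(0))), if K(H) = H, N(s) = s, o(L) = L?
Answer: -⅕ ≈ -0.20000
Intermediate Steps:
V(Y) = -5 - Y
1/V(N(o(0))) = 1/(-5 - 1*0) = 1/(-5 + 0) = 1/(-5) = -⅕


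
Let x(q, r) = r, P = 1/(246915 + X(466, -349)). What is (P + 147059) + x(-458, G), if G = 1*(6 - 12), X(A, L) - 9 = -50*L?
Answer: 38876989823/264374 ≈ 1.4705e+5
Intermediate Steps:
X(A, L) = 9 - 50*L
G = -6 (G = 1*(-6) = -6)
P = 1/264374 (P = 1/(246915 + (9 - 50*(-349))) = 1/(246915 + (9 + 17450)) = 1/(246915 + 17459) = 1/264374 ≈ 3.7825e-6)
(P + 147059) + x(-458, G) = (1/264374 + 147059) - 6 = 38878576067/264374 - 6 = 38876989823/264374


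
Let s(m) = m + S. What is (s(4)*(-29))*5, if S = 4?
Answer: -1160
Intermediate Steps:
s(m) = 4 + m (s(m) = m + 4 = 4 + m)
(s(4)*(-29))*5 = ((4 + 4)*(-29))*5 = (8*(-29))*5 = -232*5 = -1160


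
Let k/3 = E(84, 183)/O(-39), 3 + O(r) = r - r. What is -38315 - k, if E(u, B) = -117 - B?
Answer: -38615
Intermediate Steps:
O(r) = -3 (O(r) = -3 + (r - r) = -3 + 0 = -3)
k = 300 (k = 3*((-117 - 1*183)/(-3)) = 3*((-117 - 183)*(-⅓)) = 3*(-300*(-⅓)) = 3*100 = 300)
-38315 - k = -38315 - 1*300 = -38315 - 300 = -38615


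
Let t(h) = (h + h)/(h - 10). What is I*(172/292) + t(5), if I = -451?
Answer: -19539/73 ≈ -267.66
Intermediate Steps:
t(h) = 2*h/(-10 + h) (t(h) = (2*h)/(-10 + h) = 2*h/(-10 + h))
I*(172/292) + t(5) = -77572/292 + 2*5/(-10 + 5) = -77572/292 + 2*5/(-5) = -451*43/73 + 2*5*(-1/5) = -19393/73 - 2 = -19539/73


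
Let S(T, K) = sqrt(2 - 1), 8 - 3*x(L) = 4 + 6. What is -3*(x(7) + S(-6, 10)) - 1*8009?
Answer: -8010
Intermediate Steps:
x(L) = -2/3 (x(L) = 8/3 - (4 + 6)/3 = 8/3 - 1/3*10 = 8/3 - 10/3 = -2/3)
S(T, K) = 1 (S(T, K) = sqrt(1) = 1)
-3*(x(7) + S(-6, 10)) - 1*8009 = -3*(-2/3 + 1) - 1*8009 = -3*1/3 - 8009 = -1 - 8009 = -8010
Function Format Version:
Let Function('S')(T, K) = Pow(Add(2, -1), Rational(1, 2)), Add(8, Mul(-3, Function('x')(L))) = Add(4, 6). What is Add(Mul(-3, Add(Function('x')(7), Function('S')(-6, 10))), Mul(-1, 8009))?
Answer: -8010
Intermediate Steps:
Function('x')(L) = Rational(-2, 3) (Function('x')(L) = Add(Rational(8, 3), Mul(Rational(-1, 3), Add(4, 6))) = Add(Rational(8, 3), Mul(Rational(-1, 3), 10)) = Add(Rational(8, 3), Rational(-10, 3)) = Rational(-2, 3))
Function('S')(T, K) = 1 (Function('S')(T, K) = Pow(1, Rational(1, 2)) = 1)
Add(Mul(-3, Add(Function('x')(7), Function('S')(-6, 10))), Mul(-1, 8009)) = Add(Mul(-3, Add(Rational(-2, 3), 1)), Mul(-1, 8009)) = Add(Mul(-3, Rational(1, 3)), -8009) = Add(-1, -8009) = -8010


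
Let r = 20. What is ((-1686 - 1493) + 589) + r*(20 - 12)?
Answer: -2430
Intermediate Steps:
((-1686 - 1493) + 589) + r*(20 - 12) = ((-1686 - 1493) + 589) + 20*(20 - 12) = (-3179 + 589) + 20*8 = -2590 + 160 = -2430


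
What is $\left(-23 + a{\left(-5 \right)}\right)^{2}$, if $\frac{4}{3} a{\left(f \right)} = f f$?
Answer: $\frac{289}{16} \approx 18.063$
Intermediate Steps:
$a{\left(f \right)} = \frac{3 f^{2}}{4}$ ($a{\left(f \right)} = \frac{3 f f}{4} = \frac{3 f^{2}}{4}$)
$\left(-23 + a{\left(-5 \right)}\right)^{2} = \left(-23 + \frac{3 \left(-5\right)^{2}}{4}\right)^{2} = \left(-23 + \frac{3}{4} \cdot 25\right)^{2} = \left(-23 + \frac{75}{4}\right)^{2} = \left(- \frac{17}{4}\right)^{2} = \frac{289}{16}$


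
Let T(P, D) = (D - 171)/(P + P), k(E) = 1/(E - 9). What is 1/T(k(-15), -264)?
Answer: 1/5220 ≈ 0.00019157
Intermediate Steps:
k(E) = 1/(-9 + E)
T(P, D) = (-171 + D)/(2*P) (T(P, D) = (-171 + D)/((2*P)) = (-171 + D)*(1/(2*P)) = (-171 + D)/(2*P))
1/T(k(-15), -264) = 1/((-171 - 264)/(2*(1/(-9 - 15)))) = 1/((1/2)*(-435)/1/(-24)) = 1/((1/2)*(-435)/(-1/24)) = 1/((1/2)*(-24)*(-435)) = 1/5220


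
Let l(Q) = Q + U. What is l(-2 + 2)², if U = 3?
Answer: 9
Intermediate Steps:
l(Q) = 3 + Q (l(Q) = Q + 3 = 3 + Q)
l(-2 + 2)² = (3 + (-2 + 2))² = (3 + 0)² = 3² = 9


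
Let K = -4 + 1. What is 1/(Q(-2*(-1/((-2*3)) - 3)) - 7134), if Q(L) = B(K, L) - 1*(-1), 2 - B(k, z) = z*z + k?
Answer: -9/64441 ≈ -0.00013966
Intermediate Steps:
K = -3
B(k, z) = 2 - k - z² (B(k, z) = 2 - (z*z + k) = 2 - (z² + k) = 2 - (k + z²) = 2 + (-k - z²) = 2 - k - z²)
Q(L) = 6 - L² (Q(L) = (2 - 1*(-3) - L²) - 1*(-1) = (2 + 3 - L²) + 1 = (5 - L²) + 1 = 6 - L²)
1/(Q(-2*(-1/((-2*3)) - 3)) - 7134) = 1/((6 - (-2*(-1/((-2*3)) - 3))²) - 7134) = 1/((6 - (-2*(-1/(-6) - 3))²) - 7134) = 1/((6 - (-2*(-1*(-⅙) - 3))²) - 7134) = 1/((6 - (-2*(⅙ - 3))²) - 7134) = 1/((6 - (-2*(-17/6))²) - 7134) = 1/((6 - (17/3)²) - 7134) = 1/((6 - 1*289/9) - 7134) = 1/((6 - 289/9) - 7134) = 1/(-235/9 - 7134) = 1/(-64441/9) = -9/64441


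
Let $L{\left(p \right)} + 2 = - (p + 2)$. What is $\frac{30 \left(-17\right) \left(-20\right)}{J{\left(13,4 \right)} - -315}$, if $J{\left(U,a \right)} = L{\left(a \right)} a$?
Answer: $\frac{10200}{283} \approx 36.042$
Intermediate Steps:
$L{\left(p \right)} = -4 - p$ ($L{\left(p \right)} = -2 - \left(p + 2\right) = -2 - \left(2 + p\right) = -4 - p$)
$J{\left(U,a \right)} = a \left(-4 - a\right)$ ($J{\left(U,a \right)} = \left(-4 - a\right) a = a \left(-4 - a\right)$)
$\frac{30 \left(-17\right) \left(-20\right)}{J{\left(13,4 \right)} - -315} = \frac{30 \left(-17\right) \left(-20\right)}{\left(-1\right) 4 \left(4 + 4\right) - -315} = \frac{\left(-510\right) \left(-20\right)}{\left(-1\right) 4 \cdot 8 + 315} = \frac{10200}{-32 + 315} = \frac{10200}{283}$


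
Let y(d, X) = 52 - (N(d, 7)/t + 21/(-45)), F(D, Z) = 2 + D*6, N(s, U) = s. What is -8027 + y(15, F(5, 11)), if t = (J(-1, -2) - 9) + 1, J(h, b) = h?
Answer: -119593/15 ≈ -7972.9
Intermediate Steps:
t = -9 (t = (-1 - 9) + 1 = -10 + 1 = -9)
F(D, Z) = 2 + 6*D
y(d, X) = 787/15 + d/9 (y(d, X) = 52 - (d/(-9) + 21/(-45)) = 52 - (d*(-⅑) + 21*(-1/45)) = 52 - (-d/9 - 7/15) = 52 - (-7/15 - d/9) = 52 + (7/15 + d/9) = 787/15 + d/9)
-8027 + y(15, F(5, 11)) = -8027 + (787/15 + (⅑)*15) = -8027 + (787/15 + 5/3) = -8027 + 812/15 = -119593/15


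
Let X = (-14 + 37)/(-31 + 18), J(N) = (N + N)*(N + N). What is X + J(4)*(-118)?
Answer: -98199/13 ≈ -7553.8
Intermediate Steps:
J(N) = 4*N² (J(N) = (2*N)*(2*N) = 4*N²)
X = -23/13 (X = 23/(-13) = 23*(-1/13) = -23/13 ≈ -1.7692)
X + J(4)*(-118) = -23/13 + (4*4²)*(-118) = -23/13 + (4*16)*(-118) = -23/13 + 64*(-118) = -23/13 - 7552 = -98199/13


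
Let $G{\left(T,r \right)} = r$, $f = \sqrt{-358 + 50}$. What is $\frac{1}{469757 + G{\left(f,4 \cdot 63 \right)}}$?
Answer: $\frac{1}{470009} \approx 2.1276 \cdot 10^{-6}$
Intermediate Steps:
$f = 2 i \sqrt{77}$ ($f = \sqrt{-308} = 2 i \sqrt{77} \approx 17.55 i$)
$\frac{1}{469757 + G{\left(f,4 \cdot 63 \right)}} = \frac{1}{469757 + 4 \cdot 63} = \frac{1}{469757 + 252} = \frac{1}{470009}$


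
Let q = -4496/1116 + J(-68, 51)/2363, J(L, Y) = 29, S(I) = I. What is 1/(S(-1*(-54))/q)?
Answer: -2647921/35600958 ≈ -0.074378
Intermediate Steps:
q = -2647921/659277 (q = -4496/1116 + 29/2363 = -4496*1/1116 + 29*(1/2363) = -1124/279 + 29/2363 = -2647921/659277 ≈ -4.0164)
1/(S(-1*(-54))/q) = 1/((-1*(-54))/(-2647921/659277)) = 1/(54*(-659277/2647921)) = 1/(-35600958/2647921) = -2647921/35600958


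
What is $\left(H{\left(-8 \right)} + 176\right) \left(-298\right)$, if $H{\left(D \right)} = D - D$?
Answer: $-52448$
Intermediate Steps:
$H{\left(D \right)} = 0$
$\left(H{\left(-8 \right)} + 176\right) \left(-298\right) = \left(0 + 176\right) \left(-298\right) = 176 \left(-298\right) = -52448$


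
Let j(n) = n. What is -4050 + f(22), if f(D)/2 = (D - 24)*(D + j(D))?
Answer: -4226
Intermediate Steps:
f(D) = 4*D*(-24 + D) (f(D) = 2*((D - 24)*(D + D)) = 2*((-24 + D)*(2*D)) = 2*(2*D*(-24 + D)) = 4*D*(-24 + D))
-4050 + f(22) = -4050 + 4*22*(-24 + 22) = -4050 + 4*22*(-2) = -4050 - 176 = -4226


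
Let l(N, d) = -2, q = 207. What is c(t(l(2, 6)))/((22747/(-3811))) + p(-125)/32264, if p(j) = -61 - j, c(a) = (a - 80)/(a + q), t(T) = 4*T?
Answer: 1388752368/18255991549 ≈ 0.076071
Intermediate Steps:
c(a) = (-80 + a)/(207 + a) (c(a) = (a - 80)/(a + 207) = (-80 + a)/(207 + a))
c(t(l(2, 6)))/((22747/(-3811))) + p(-125)/32264 = ((-80 + 4*(-2))/(207 + 4*(-2)))/((22747/(-3811))) + (-61 - 1*(-125))/32264 = ((-80 - 8)/(207 - 8))/((22747*(-1/3811))) + (-61 + 125)*(1/32264) = (-88/199)/(-22747/3811) + 64*(1/32264) = ((1/199)*(-88))*(-3811/22747) + 8/4033 = -88/199*(-3811/22747) + 8/4033 = 335368/4526653 + 8/4033 = 1388752368/18255991549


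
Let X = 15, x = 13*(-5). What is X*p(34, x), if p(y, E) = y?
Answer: 510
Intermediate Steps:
x = -65
X*p(34, x) = 15*34 = 510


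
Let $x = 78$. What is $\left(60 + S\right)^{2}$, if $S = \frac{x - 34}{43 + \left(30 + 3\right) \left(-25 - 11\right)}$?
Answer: $\frac{4713646336}{1311025} \approx 3595.4$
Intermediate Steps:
$S = - \frac{44}{1145}$ ($S = \frac{78 - 34}{43 + \left(30 + 3\right) \left(-25 - 11\right)} = \frac{44}{43 + 33 \left(-36\right)} = \frac{44}{43 - 1188} = \frac{44}{-1145} = 44 \left(- \frac{1}{1145}\right) = - \frac{44}{1145} \approx -0.038428$)
$\left(60 + S\right)^{2} = \left(60 - \frac{44}{1145}\right)^{2} = \left(\frac{68656}{1145}\right)^{2} = \frac{4713646336}{1311025}$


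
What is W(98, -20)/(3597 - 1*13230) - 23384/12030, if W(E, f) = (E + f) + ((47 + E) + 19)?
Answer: -12676074/6438055 ≈ -1.9689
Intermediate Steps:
W(E, f) = 66 + f + 2*E (W(E, f) = (E + f) + (66 + E) = 66 + f + 2*E)
W(98, -20)/(3597 - 1*13230) - 23384/12030 = (66 - 20 + 2*98)/(3597 - 1*13230) - 23384/12030 = (66 - 20 + 196)/(3597 - 13230) - 23384*1/12030 = 242/(-9633) - 11692/6015 = 242*(-1/9633) - 11692/6015 = -242/9633 - 11692/6015 = -12676074/6438055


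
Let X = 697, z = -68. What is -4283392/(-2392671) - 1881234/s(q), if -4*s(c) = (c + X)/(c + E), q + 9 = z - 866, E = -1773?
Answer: 8150125963495088/98099511 ≈ 8.3080e+7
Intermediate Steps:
q = -943 (q = -9 + (-68 - 866) = -9 - 934 = -943)
s(c) = -(697 + c)/(4*(-1773 + c)) (s(c) = -(c + 697)/(4*(c - 1773)) = -(697 + c)/(4*(-1773 + c)))
-4283392/(-2392671) - 1881234/s(q) = -4283392/(-2392671) - 1881234*4*(-1773 - 943)/(-697 - 1*(-943)) = -4283392*(-1/2392671) - 1881234*(-10864/(-697 + 943)) = 4283392/2392671 - 1881234/((1/4)*(-1/2716)*246) = 4283392/2392671 - 1881234/(-123/5432) = 4283392/2392671 - 1881234*(-5432/123) = 4283392/2392671 + 3406287696/41 = 8150125963495088/98099511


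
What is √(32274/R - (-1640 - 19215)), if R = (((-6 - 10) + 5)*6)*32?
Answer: √1333742/8 ≈ 144.36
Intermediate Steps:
R = -2112 (R = ((-16 + 5)*6)*32 = -11*6*32 = -66*32 = -2112)
√(32274/R - (-1640 - 19215)) = √(32274/(-2112) - (-1640 - 19215)) = √(32274*(-1/2112) - 1*(-20855)) = √(-489/32 + 20855) = √(666871/32) = √1333742/8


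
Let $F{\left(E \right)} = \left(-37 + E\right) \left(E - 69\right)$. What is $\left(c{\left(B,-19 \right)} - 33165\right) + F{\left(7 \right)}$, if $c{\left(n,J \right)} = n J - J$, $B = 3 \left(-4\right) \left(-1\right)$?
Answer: $-31514$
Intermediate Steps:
$F{\left(E \right)} = \left(-69 + E\right) \left(-37 + E\right)$ ($F{\left(E \right)} = \left(-37 + E\right) \left(-69 + E\right) = \left(-69 + E\right) \left(-37 + E\right)$)
$B = 12$ ($B = \left(-12\right) \left(-1\right) = 12$)
$c{\left(n,J \right)} = - J + J n$ ($c{\left(n,J \right)} = J n - J = - J + J n$)
$\left(c{\left(B,-19 \right)} - 33165\right) + F{\left(7 \right)} = \left(- 19 \left(-1 + 12\right) - 33165\right) + \left(2553 + 7^{2} - 742\right) = \left(\left(-19\right) 11 - 33165\right) + \left(2553 + 49 - 742\right) = \left(-209 - 33165\right) + 1860 = -33374 + 1860 = -31514$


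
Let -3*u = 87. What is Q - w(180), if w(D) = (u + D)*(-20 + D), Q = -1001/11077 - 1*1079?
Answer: -25415764/1007 ≈ -25239.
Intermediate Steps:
u = -29 (u = -⅓*87 = -29)
Q = -1086644/1007 (Q = -1001*1/11077 - 1079 = -91/1007 - 1079 = -1086644/1007 ≈ -1079.1)
w(D) = (-29 + D)*(-20 + D)
Q - w(180) = -1086644/1007 - (580 + 180² - 49*180) = -1086644/1007 - (580 + 32400 - 8820) = -1086644/1007 - 1*24160 = -1086644/1007 - 24160 = -25415764/1007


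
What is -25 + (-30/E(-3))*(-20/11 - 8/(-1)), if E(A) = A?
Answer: 405/11 ≈ 36.818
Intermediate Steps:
-25 + (-30/E(-3))*(-20/11 - 8/(-1)) = -25 + (-30/(-3))*(-20/11 - 8/(-1)) = -25 + (-30*(-1/3))*(-20*1/11 - 8*(-1)) = -25 + 10*(-20/11 + 8) = -25 + 10*(68/11) = -25 + 680/11 = 405/11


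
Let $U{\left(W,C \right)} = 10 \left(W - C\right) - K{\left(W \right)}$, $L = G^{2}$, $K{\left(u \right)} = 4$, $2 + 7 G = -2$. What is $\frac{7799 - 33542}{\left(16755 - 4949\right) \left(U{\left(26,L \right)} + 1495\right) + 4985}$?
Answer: $- \frac{420469}{337099433} \approx -0.0012473$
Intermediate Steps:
$G = - \frac{4}{7}$ ($G = - \frac{2}{7} + \frac{1}{7} \left(-2\right) = - \frac{2}{7} - \frac{2}{7} = - \frac{4}{7} \approx -0.57143$)
$L = \frac{16}{49}$ ($L = \left(- \frac{4}{7}\right)^{2} = \frac{16}{49} \approx 0.32653$)
$U{\left(W,C \right)} = -4 - 10 C + 10 W$ ($U{\left(W,C \right)} = 10 \left(W - C\right) - 4 = \left(- 10 C + 10 W\right) - 4 = -4 - 10 C + 10 W$)
$\frac{7799 - 33542}{\left(16755 - 4949\right) \left(U{\left(26,L \right)} + 1495\right) + 4985} = \frac{7799 - 33542}{\left(16755 - 4949\right) \left(\left(-4 - \frac{160}{49} + 10 \cdot 26\right) + 1495\right) + 4985} = - \frac{25743}{11806 \left(\left(-4 - \frac{160}{49} + 260\right) + 1495\right) + 4985} = - \frac{25743}{11806 \left(\frac{12384}{49} + 1495\right) + 4985} = - \frac{25743}{11806 \cdot \frac{85639}{49} + 4985} = - \frac{25743}{\frac{1011054034}{49} + 4985} = - \frac{25743}{\frac{1011298299}{49}} = \left(-25743\right) \frac{49}{1011298299} = - \frac{420469}{337099433}$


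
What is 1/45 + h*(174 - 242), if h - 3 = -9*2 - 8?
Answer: 70381/45 ≈ 1564.0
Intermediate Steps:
h = -23 (h = 3 + (-9*2 - 8) = 3 + (-18 - 8) = 3 - 26 = -23)
1/45 + h*(174 - 242) = 1/45 - 23*(174 - 242) = 1/45 - 23*(-68) = 1/45 + 1564 = 70381/45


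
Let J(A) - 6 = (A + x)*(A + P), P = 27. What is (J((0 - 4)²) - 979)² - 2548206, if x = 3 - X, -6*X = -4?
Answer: -22626938/9 ≈ -2.5141e+6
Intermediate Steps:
X = ⅔ (X = -⅙*(-4) = ⅔ ≈ 0.66667)
x = 7/3 (x = 3 - 1*⅔ = 3 - ⅔ = 7/3 ≈ 2.3333)
J(A) = 6 + (27 + A)*(7/3 + A) (J(A) = 6 + (A + 7/3)*(A + 27) = 6 + (7/3 + A)*(27 + A) = 6 + (27 + A)*(7/3 + A))
(J((0 - 4)²) - 979)² - 2548206 = ((69 + ((0 - 4)²)² + 88*(0 - 4)²/3) - 979)² - 2548206 = ((69 + ((-4)²)² + (88/3)*(-4)²) - 979)² - 2548206 = ((69 + 16² + (88/3)*16) - 979)² - 2548206 = ((69 + 256 + 1408/3) - 979)² - 2548206 = (2383/3 - 979)² - 2548206 = (-554/3)² - 2548206 = 306916/9 - 2548206 = -22626938/9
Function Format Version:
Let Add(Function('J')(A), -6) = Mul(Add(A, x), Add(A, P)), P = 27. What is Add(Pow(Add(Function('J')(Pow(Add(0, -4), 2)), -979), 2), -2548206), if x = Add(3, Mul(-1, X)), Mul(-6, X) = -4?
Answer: Rational(-22626938, 9) ≈ -2.5141e+6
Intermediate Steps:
X = Rational(2, 3) (X = Mul(Rational(-1, 6), -4) = Rational(2, 3) ≈ 0.66667)
x = Rational(7, 3) (x = Add(3, Mul(-1, Rational(2, 3))) = Add(3, Rational(-2, 3)) = Rational(7, 3) ≈ 2.3333)
Function('J')(A) = Add(6, Mul(Add(27, A), Add(Rational(7, 3), A))) (Function('J')(A) = Add(6, Mul(Add(A, Rational(7, 3)), Add(A, 27))) = Add(6, Mul(Add(Rational(7, 3), A), Add(27, A))) = Add(6, Mul(Add(27, A), Add(Rational(7, 3), A))))
Add(Pow(Add(Function('J')(Pow(Add(0, -4), 2)), -979), 2), -2548206) = Add(Pow(Add(Add(69, Pow(Pow(Add(0, -4), 2), 2), Mul(Rational(88, 3), Pow(Add(0, -4), 2))), -979), 2), -2548206) = Add(Pow(Add(Add(69, Pow(Pow(-4, 2), 2), Mul(Rational(88, 3), Pow(-4, 2))), -979), 2), -2548206) = Add(Pow(Add(Add(69, Pow(16, 2), Mul(Rational(88, 3), 16)), -979), 2), -2548206) = Add(Pow(Add(Add(69, 256, Rational(1408, 3)), -979), 2), -2548206) = Add(Pow(Add(Rational(2383, 3), -979), 2), -2548206) = Add(Pow(Rational(-554, 3), 2), -2548206) = Add(Rational(306916, 9), -2548206) = Rational(-22626938, 9)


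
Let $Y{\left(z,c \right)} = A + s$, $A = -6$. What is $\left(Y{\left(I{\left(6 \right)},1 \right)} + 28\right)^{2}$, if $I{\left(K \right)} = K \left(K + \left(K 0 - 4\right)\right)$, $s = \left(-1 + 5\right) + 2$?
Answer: $784$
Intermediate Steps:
$s = 6$ ($s = 4 + 2 = 6$)
$I{\left(K \right)} = K \left(-4 + K\right)$ ($I{\left(K \right)} = K \left(K + \left(0 - 4\right)\right) = K \left(K - 4\right) = K \left(-4 + K\right)$)
$Y{\left(z,c \right)} = 0$ ($Y{\left(z,c \right)} = -6 + 6 = 0$)
$\left(Y{\left(I{\left(6 \right)},1 \right)} + 28\right)^{2} = \left(0 + 28\right)^{2} = 28^{2} = 784$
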